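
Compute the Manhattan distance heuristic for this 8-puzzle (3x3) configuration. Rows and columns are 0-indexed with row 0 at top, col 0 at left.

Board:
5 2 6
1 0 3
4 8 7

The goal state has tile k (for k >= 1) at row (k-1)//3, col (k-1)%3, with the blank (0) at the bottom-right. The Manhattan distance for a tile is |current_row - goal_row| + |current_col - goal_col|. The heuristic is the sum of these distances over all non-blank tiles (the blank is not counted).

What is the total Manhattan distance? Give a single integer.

Answer: 8

Derivation:
Tile 5: at (0,0), goal (1,1), distance |0-1|+|0-1| = 2
Tile 2: at (0,1), goal (0,1), distance |0-0|+|1-1| = 0
Tile 6: at (0,2), goal (1,2), distance |0-1|+|2-2| = 1
Tile 1: at (1,0), goal (0,0), distance |1-0|+|0-0| = 1
Tile 3: at (1,2), goal (0,2), distance |1-0|+|2-2| = 1
Tile 4: at (2,0), goal (1,0), distance |2-1|+|0-0| = 1
Tile 8: at (2,1), goal (2,1), distance |2-2|+|1-1| = 0
Tile 7: at (2,2), goal (2,0), distance |2-2|+|2-0| = 2
Sum: 2 + 0 + 1 + 1 + 1 + 1 + 0 + 2 = 8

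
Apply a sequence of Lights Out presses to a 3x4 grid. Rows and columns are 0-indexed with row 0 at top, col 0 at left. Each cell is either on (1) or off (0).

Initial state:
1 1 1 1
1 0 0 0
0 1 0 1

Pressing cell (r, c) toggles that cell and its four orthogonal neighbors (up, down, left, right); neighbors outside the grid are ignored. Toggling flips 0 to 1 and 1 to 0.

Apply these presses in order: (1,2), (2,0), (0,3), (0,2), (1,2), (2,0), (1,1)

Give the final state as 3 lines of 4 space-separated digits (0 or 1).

Answer: 1 1 1 1
0 1 0 1
0 0 0 1

Derivation:
After press 1 at (1,2):
1 1 0 1
1 1 1 1
0 1 1 1

After press 2 at (2,0):
1 1 0 1
0 1 1 1
1 0 1 1

After press 3 at (0,3):
1 1 1 0
0 1 1 0
1 0 1 1

After press 4 at (0,2):
1 0 0 1
0 1 0 0
1 0 1 1

After press 5 at (1,2):
1 0 1 1
0 0 1 1
1 0 0 1

After press 6 at (2,0):
1 0 1 1
1 0 1 1
0 1 0 1

After press 7 at (1,1):
1 1 1 1
0 1 0 1
0 0 0 1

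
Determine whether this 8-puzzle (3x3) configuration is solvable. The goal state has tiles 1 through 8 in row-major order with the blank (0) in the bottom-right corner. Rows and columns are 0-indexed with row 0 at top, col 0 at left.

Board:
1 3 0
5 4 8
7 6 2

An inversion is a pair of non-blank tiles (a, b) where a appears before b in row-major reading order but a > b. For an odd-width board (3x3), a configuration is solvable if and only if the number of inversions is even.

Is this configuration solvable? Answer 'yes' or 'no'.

Inversions (pairs i<j in row-major order where tile[i] > tile[j] > 0): 10
10 is even, so the puzzle is solvable.

Answer: yes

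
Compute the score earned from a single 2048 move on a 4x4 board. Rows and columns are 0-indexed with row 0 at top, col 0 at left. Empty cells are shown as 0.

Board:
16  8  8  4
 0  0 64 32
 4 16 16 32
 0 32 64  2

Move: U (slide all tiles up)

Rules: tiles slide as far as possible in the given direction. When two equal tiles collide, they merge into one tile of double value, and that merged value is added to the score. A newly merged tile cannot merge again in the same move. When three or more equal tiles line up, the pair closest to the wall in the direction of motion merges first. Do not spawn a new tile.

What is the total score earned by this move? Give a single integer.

Answer: 64

Derivation:
Slide up:
col 0: [16, 0, 4, 0] -> [16, 4, 0, 0]  score +0 (running 0)
col 1: [8, 0, 16, 32] -> [8, 16, 32, 0]  score +0 (running 0)
col 2: [8, 64, 16, 64] -> [8, 64, 16, 64]  score +0 (running 0)
col 3: [4, 32, 32, 2] -> [4, 64, 2, 0]  score +64 (running 64)
Board after move:
16  8  8  4
 4 16 64 64
 0 32 16  2
 0  0 64  0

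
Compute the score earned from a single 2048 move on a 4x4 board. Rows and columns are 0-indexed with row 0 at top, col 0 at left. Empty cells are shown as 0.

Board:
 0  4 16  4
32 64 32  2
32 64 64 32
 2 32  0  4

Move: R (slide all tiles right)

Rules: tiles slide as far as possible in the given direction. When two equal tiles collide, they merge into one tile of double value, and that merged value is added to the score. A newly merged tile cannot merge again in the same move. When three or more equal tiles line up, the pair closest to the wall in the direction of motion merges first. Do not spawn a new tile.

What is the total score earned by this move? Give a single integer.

Slide right:
row 0: [0, 4, 16, 4] -> [0, 4, 16, 4]  score +0 (running 0)
row 1: [32, 64, 32, 2] -> [32, 64, 32, 2]  score +0 (running 0)
row 2: [32, 64, 64, 32] -> [0, 32, 128, 32]  score +128 (running 128)
row 3: [2, 32, 0, 4] -> [0, 2, 32, 4]  score +0 (running 128)
Board after move:
  0   4  16   4
 32  64  32   2
  0  32 128  32
  0   2  32   4

Answer: 128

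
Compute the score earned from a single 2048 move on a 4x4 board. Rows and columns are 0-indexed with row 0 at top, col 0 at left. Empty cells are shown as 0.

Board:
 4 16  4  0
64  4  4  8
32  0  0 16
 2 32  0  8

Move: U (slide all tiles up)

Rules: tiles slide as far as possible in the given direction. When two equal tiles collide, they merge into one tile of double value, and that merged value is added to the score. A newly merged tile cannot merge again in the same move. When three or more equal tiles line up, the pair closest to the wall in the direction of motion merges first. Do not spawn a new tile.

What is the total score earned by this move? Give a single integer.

Answer: 8

Derivation:
Slide up:
col 0: [4, 64, 32, 2] -> [4, 64, 32, 2]  score +0 (running 0)
col 1: [16, 4, 0, 32] -> [16, 4, 32, 0]  score +0 (running 0)
col 2: [4, 4, 0, 0] -> [8, 0, 0, 0]  score +8 (running 8)
col 3: [0, 8, 16, 8] -> [8, 16, 8, 0]  score +0 (running 8)
Board after move:
 4 16  8  8
64  4  0 16
32 32  0  8
 2  0  0  0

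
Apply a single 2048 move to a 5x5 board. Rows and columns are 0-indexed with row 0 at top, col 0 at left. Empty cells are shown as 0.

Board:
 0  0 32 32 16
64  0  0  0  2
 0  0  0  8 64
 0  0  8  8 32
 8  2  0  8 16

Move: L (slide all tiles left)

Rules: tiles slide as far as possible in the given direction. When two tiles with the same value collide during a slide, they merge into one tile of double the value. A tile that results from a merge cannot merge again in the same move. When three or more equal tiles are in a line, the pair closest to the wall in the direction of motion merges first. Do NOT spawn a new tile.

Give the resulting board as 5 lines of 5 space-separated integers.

Answer: 64 16  0  0  0
64  2  0  0  0
 8 64  0  0  0
16 32  0  0  0
 8  2  8 16  0

Derivation:
Slide left:
row 0: [0, 0, 32, 32, 16] -> [64, 16, 0, 0, 0]
row 1: [64, 0, 0, 0, 2] -> [64, 2, 0, 0, 0]
row 2: [0, 0, 0, 8, 64] -> [8, 64, 0, 0, 0]
row 3: [0, 0, 8, 8, 32] -> [16, 32, 0, 0, 0]
row 4: [8, 2, 0, 8, 16] -> [8, 2, 8, 16, 0]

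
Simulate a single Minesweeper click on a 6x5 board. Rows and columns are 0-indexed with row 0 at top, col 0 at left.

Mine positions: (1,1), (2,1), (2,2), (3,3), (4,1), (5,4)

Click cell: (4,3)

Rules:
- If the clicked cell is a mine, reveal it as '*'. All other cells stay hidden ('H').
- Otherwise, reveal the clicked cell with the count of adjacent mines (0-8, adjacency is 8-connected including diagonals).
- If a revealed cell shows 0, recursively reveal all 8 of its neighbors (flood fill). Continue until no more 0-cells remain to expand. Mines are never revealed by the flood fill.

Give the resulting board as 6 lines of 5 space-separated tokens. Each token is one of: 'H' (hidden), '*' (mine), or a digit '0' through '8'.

H H H H H
H H H H H
H H H H H
H H H H H
H H H 2 H
H H H H H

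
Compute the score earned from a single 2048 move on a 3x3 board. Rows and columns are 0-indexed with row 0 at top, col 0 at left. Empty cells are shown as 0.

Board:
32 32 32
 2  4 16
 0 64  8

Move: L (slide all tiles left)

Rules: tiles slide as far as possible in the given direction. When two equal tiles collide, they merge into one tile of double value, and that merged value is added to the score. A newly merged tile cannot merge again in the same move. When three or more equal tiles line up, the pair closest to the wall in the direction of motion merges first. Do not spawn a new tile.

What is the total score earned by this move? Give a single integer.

Slide left:
row 0: [32, 32, 32] -> [64, 32, 0]  score +64 (running 64)
row 1: [2, 4, 16] -> [2, 4, 16]  score +0 (running 64)
row 2: [0, 64, 8] -> [64, 8, 0]  score +0 (running 64)
Board after move:
64 32  0
 2  4 16
64  8  0

Answer: 64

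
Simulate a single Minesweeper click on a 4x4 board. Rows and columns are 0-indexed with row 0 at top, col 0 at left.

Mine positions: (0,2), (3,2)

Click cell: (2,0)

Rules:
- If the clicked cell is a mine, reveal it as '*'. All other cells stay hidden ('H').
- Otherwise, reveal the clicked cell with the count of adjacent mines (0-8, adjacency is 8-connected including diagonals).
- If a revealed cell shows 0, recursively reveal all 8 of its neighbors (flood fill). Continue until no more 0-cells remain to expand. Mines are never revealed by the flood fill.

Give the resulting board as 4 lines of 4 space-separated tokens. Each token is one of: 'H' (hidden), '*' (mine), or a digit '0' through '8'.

0 1 H H
0 1 H H
0 1 H H
0 1 H H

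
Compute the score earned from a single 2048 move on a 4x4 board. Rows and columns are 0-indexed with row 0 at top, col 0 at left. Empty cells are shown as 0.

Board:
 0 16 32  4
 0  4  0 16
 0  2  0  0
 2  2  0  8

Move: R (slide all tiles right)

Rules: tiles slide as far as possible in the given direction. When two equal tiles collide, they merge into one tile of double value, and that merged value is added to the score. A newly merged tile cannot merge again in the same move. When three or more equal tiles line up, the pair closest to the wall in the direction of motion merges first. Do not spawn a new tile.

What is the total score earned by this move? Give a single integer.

Slide right:
row 0: [0, 16, 32, 4] -> [0, 16, 32, 4]  score +0 (running 0)
row 1: [0, 4, 0, 16] -> [0, 0, 4, 16]  score +0 (running 0)
row 2: [0, 2, 0, 0] -> [0, 0, 0, 2]  score +0 (running 0)
row 3: [2, 2, 0, 8] -> [0, 0, 4, 8]  score +4 (running 4)
Board after move:
 0 16 32  4
 0  0  4 16
 0  0  0  2
 0  0  4  8

Answer: 4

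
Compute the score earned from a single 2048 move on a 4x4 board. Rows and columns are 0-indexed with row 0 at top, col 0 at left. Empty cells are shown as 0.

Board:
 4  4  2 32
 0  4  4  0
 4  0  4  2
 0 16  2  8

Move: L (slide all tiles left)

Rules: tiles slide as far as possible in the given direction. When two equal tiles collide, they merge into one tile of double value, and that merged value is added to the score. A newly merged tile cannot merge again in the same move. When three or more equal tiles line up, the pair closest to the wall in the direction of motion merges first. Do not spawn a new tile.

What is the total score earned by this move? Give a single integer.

Slide left:
row 0: [4, 4, 2, 32] -> [8, 2, 32, 0]  score +8 (running 8)
row 1: [0, 4, 4, 0] -> [8, 0, 0, 0]  score +8 (running 16)
row 2: [4, 0, 4, 2] -> [8, 2, 0, 0]  score +8 (running 24)
row 3: [0, 16, 2, 8] -> [16, 2, 8, 0]  score +0 (running 24)
Board after move:
 8  2 32  0
 8  0  0  0
 8  2  0  0
16  2  8  0

Answer: 24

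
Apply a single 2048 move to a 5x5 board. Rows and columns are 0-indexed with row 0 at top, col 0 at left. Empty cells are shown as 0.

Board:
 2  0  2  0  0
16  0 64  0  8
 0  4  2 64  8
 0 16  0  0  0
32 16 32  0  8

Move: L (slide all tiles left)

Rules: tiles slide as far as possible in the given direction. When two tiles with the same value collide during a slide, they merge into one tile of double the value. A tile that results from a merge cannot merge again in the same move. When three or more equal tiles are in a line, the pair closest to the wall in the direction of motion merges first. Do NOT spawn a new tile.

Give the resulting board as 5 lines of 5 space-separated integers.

Answer:  4  0  0  0  0
16 64  8  0  0
 4  2 64  8  0
16  0  0  0  0
32 16 32  8  0

Derivation:
Slide left:
row 0: [2, 0, 2, 0, 0] -> [4, 0, 0, 0, 0]
row 1: [16, 0, 64, 0, 8] -> [16, 64, 8, 0, 0]
row 2: [0, 4, 2, 64, 8] -> [4, 2, 64, 8, 0]
row 3: [0, 16, 0, 0, 0] -> [16, 0, 0, 0, 0]
row 4: [32, 16, 32, 0, 8] -> [32, 16, 32, 8, 0]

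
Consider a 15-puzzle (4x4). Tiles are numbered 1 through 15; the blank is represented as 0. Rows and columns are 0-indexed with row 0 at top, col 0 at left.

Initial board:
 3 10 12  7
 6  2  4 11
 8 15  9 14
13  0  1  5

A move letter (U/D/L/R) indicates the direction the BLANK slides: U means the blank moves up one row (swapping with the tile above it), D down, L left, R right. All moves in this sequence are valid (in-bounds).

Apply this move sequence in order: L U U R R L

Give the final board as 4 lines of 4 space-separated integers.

After move 1 (L):
 3 10 12  7
 6  2  4 11
 8 15  9 14
 0 13  1  5

After move 2 (U):
 3 10 12  7
 6  2  4 11
 0 15  9 14
 8 13  1  5

After move 3 (U):
 3 10 12  7
 0  2  4 11
 6 15  9 14
 8 13  1  5

After move 4 (R):
 3 10 12  7
 2  0  4 11
 6 15  9 14
 8 13  1  5

After move 5 (R):
 3 10 12  7
 2  4  0 11
 6 15  9 14
 8 13  1  5

After move 6 (L):
 3 10 12  7
 2  0  4 11
 6 15  9 14
 8 13  1  5

Answer:  3 10 12  7
 2  0  4 11
 6 15  9 14
 8 13  1  5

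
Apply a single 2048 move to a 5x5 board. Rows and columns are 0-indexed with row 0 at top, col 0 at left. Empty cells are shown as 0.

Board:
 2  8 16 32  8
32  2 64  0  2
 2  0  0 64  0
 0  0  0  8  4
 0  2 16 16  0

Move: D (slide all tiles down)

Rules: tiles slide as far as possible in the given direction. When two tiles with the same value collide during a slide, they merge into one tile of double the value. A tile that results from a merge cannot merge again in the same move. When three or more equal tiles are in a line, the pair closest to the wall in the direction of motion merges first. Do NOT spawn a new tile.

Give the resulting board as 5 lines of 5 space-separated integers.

Slide down:
col 0: [2, 32, 2, 0, 0] -> [0, 0, 2, 32, 2]
col 1: [8, 2, 0, 0, 2] -> [0, 0, 0, 8, 4]
col 2: [16, 64, 0, 0, 16] -> [0, 0, 16, 64, 16]
col 3: [32, 0, 64, 8, 16] -> [0, 32, 64, 8, 16]
col 4: [8, 2, 0, 4, 0] -> [0, 0, 8, 2, 4]

Answer:  0  0  0  0  0
 0  0  0 32  0
 2  0 16 64  8
32  8 64  8  2
 2  4 16 16  4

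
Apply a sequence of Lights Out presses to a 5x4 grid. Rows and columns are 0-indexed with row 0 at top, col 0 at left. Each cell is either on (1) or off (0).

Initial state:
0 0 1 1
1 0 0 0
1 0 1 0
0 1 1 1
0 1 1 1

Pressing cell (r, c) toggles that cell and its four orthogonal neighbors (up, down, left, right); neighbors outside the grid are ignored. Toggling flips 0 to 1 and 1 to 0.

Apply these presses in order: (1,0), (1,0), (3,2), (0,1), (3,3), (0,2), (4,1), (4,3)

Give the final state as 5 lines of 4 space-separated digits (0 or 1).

Answer: 1 0 1 0
1 1 1 0
1 0 0 1
0 1 1 0
1 0 0 1

Derivation:
After press 1 at (1,0):
1 0 1 1
0 1 0 0
0 0 1 0
0 1 1 1
0 1 1 1

After press 2 at (1,0):
0 0 1 1
1 0 0 0
1 0 1 0
0 1 1 1
0 1 1 1

After press 3 at (3,2):
0 0 1 1
1 0 0 0
1 0 0 0
0 0 0 0
0 1 0 1

After press 4 at (0,1):
1 1 0 1
1 1 0 0
1 0 0 0
0 0 0 0
0 1 0 1

After press 5 at (3,3):
1 1 0 1
1 1 0 0
1 0 0 1
0 0 1 1
0 1 0 0

After press 6 at (0,2):
1 0 1 0
1 1 1 0
1 0 0 1
0 0 1 1
0 1 0 0

After press 7 at (4,1):
1 0 1 0
1 1 1 0
1 0 0 1
0 1 1 1
1 0 1 0

After press 8 at (4,3):
1 0 1 0
1 1 1 0
1 0 0 1
0 1 1 0
1 0 0 1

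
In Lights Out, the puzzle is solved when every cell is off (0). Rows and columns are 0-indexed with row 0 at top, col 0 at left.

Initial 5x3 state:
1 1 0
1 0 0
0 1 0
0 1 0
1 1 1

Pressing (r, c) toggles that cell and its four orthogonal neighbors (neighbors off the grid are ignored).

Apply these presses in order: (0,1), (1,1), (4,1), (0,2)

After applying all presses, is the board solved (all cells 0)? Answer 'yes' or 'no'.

After press 1 at (0,1):
0 0 1
1 1 0
0 1 0
0 1 0
1 1 1

After press 2 at (1,1):
0 1 1
0 0 1
0 0 0
0 1 0
1 1 1

After press 3 at (4,1):
0 1 1
0 0 1
0 0 0
0 0 0
0 0 0

After press 4 at (0,2):
0 0 0
0 0 0
0 0 0
0 0 0
0 0 0

Lights still on: 0

Answer: yes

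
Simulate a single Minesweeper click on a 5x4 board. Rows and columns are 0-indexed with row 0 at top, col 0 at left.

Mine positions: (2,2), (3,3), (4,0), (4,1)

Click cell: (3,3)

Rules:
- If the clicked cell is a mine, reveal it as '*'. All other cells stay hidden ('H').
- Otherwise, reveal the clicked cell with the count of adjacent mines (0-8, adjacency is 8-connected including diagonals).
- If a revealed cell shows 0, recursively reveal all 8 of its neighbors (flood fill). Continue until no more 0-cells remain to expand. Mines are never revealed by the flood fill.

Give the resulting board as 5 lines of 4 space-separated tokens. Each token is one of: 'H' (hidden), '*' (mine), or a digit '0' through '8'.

H H H H
H H H H
H H H H
H H H *
H H H H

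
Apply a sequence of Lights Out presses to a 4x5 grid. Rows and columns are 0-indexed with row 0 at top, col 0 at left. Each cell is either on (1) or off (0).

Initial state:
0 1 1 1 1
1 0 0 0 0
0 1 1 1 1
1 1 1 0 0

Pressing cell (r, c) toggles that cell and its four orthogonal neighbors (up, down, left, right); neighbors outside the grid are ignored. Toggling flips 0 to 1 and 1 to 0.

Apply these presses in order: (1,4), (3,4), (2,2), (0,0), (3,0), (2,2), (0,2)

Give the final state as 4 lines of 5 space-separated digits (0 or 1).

Answer: 1 1 0 0 0
0 0 1 1 1
1 1 1 1 1
0 0 1 1 1

Derivation:
After press 1 at (1,4):
0 1 1 1 0
1 0 0 1 1
0 1 1 1 0
1 1 1 0 0

After press 2 at (3,4):
0 1 1 1 0
1 0 0 1 1
0 1 1 1 1
1 1 1 1 1

After press 3 at (2,2):
0 1 1 1 0
1 0 1 1 1
0 0 0 0 1
1 1 0 1 1

After press 4 at (0,0):
1 0 1 1 0
0 0 1 1 1
0 0 0 0 1
1 1 0 1 1

After press 5 at (3,0):
1 0 1 1 0
0 0 1 1 1
1 0 0 0 1
0 0 0 1 1

After press 6 at (2,2):
1 0 1 1 0
0 0 0 1 1
1 1 1 1 1
0 0 1 1 1

After press 7 at (0,2):
1 1 0 0 0
0 0 1 1 1
1 1 1 1 1
0 0 1 1 1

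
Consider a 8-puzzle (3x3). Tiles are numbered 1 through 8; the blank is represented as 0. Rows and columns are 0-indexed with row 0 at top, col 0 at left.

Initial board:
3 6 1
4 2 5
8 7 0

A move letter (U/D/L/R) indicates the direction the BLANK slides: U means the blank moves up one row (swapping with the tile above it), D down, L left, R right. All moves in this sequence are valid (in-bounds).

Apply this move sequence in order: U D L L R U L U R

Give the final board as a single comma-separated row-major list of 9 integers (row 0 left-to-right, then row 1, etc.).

Answer: 6, 0, 1, 3, 4, 5, 8, 2, 7

Derivation:
After move 1 (U):
3 6 1
4 2 0
8 7 5

After move 2 (D):
3 6 1
4 2 5
8 7 0

After move 3 (L):
3 6 1
4 2 5
8 0 7

After move 4 (L):
3 6 1
4 2 5
0 8 7

After move 5 (R):
3 6 1
4 2 5
8 0 7

After move 6 (U):
3 6 1
4 0 5
8 2 7

After move 7 (L):
3 6 1
0 4 5
8 2 7

After move 8 (U):
0 6 1
3 4 5
8 2 7

After move 9 (R):
6 0 1
3 4 5
8 2 7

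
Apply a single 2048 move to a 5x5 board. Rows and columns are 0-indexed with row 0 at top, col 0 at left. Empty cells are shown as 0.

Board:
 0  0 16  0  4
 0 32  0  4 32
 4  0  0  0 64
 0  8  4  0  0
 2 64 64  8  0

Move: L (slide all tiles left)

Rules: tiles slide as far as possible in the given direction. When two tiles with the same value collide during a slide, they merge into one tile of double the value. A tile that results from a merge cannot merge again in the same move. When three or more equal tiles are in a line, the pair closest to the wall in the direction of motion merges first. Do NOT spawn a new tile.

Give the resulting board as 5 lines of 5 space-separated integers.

Slide left:
row 0: [0, 0, 16, 0, 4] -> [16, 4, 0, 0, 0]
row 1: [0, 32, 0, 4, 32] -> [32, 4, 32, 0, 0]
row 2: [4, 0, 0, 0, 64] -> [4, 64, 0, 0, 0]
row 3: [0, 8, 4, 0, 0] -> [8, 4, 0, 0, 0]
row 4: [2, 64, 64, 8, 0] -> [2, 128, 8, 0, 0]

Answer:  16   4   0   0   0
 32   4  32   0   0
  4  64   0   0   0
  8   4   0   0   0
  2 128   8   0   0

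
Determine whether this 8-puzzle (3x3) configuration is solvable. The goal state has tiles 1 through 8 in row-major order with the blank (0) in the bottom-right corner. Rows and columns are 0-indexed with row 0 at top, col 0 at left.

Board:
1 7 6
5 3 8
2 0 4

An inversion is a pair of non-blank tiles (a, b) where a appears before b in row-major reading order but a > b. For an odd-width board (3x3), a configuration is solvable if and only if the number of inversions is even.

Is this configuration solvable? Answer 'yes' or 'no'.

Inversions (pairs i<j in row-major order where tile[i] > tile[j] > 0): 15
15 is odd, so the puzzle is not solvable.

Answer: no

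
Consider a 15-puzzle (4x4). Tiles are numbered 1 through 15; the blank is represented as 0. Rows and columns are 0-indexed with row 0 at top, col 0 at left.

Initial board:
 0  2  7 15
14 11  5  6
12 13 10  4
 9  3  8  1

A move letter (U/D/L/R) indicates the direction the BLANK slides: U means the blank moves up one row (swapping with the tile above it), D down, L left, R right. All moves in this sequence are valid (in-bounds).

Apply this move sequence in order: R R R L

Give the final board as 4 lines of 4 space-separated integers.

After move 1 (R):
 2  0  7 15
14 11  5  6
12 13 10  4
 9  3  8  1

After move 2 (R):
 2  7  0 15
14 11  5  6
12 13 10  4
 9  3  8  1

After move 3 (R):
 2  7 15  0
14 11  5  6
12 13 10  4
 9  3  8  1

After move 4 (L):
 2  7  0 15
14 11  5  6
12 13 10  4
 9  3  8  1

Answer:  2  7  0 15
14 11  5  6
12 13 10  4
 9  3  8  1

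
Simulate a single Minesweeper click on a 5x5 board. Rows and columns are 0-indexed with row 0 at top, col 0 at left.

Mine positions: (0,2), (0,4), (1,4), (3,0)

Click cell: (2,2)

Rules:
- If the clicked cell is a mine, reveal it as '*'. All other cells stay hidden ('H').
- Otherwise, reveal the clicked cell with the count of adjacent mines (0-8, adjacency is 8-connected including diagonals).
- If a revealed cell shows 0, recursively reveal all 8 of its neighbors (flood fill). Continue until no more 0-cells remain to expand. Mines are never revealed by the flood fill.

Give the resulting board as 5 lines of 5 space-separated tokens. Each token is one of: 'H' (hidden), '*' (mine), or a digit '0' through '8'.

H H H H H
H 1 1 3 H
H 1 0 1 1
H 1 0 0 0
H 1 0 0 0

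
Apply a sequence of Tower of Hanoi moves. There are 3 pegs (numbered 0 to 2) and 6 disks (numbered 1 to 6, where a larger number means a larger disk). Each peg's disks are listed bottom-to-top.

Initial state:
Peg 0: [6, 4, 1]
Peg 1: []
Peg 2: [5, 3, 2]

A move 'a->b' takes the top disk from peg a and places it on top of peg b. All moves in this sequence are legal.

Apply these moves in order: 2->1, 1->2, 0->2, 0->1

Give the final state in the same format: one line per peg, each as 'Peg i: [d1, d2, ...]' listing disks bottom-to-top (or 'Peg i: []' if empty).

After move 1 (2->1):
Peg 0: [6, 4, 1]
Peg 1: [2]
Peg 2: [5, 3]

After move 2 (1->2):
Peg 0: [6, 4, 1]
Peg 1: []
Peg 2: [5, 3, 2]

After move 3 (0->2):
Peg 0: [6, 4]
Peg 1: []
Peg 2: [5, 3, 2, 1]

After move 4 (0->1):
Peg 0: [6]
Peg 1: [4]
Peg 2: [5, 3, 2, 1]

Answer: Peg 0: [6]
Peg 1: [4]
Peg 2: [5, 3, 2, 1]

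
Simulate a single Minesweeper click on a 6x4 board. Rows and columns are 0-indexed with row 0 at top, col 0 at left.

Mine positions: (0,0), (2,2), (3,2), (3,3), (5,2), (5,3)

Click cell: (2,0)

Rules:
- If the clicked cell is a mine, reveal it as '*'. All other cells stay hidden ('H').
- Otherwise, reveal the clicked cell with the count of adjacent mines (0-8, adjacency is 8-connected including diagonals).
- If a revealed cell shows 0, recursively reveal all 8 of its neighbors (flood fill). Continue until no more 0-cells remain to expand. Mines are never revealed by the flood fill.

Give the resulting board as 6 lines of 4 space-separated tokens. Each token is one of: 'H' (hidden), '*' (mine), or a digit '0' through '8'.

H H H H
1 2 H H
0 2 H H
0 2 H H
0 2 H H
0 1 H H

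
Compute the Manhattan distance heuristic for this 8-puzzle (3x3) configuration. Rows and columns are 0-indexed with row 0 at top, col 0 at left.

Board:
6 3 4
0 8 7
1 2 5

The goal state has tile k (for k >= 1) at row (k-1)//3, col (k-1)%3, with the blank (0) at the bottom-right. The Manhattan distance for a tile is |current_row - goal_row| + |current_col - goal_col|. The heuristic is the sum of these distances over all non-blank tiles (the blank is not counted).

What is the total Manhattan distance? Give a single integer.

Answer: 17

Derivation:
Tile 6: at (0,0), goal (1,2), distance |0-1|+|0-2| = 3
Tile 3: at (0,1), goal (0,2), distance |0-0|+|1-2| = 1
Tile 4: at (0,2), goal (1,0), distance |0-1|+|2-0| = 3
Tile 8: at (1,1), goal (2,1), distance |1-2|+|1-1| = 1
Tile 7: at (1,2), goal (2,0), distance |1-2|+|2-0| = 3
Tile 1: at (2,0), goal (0,0), distance |2-0|+|0-0| = 2
Tile 2: at (2,1), goal (0,1), distance |2-0|+|1-1| = 2
Tile 5: at (2,2), goal (1,1), distance |2-1|+|2-1| = 2
Sum: 3 + 1 + 3 + 1 + 3 + 2 + 2 + 2 = 17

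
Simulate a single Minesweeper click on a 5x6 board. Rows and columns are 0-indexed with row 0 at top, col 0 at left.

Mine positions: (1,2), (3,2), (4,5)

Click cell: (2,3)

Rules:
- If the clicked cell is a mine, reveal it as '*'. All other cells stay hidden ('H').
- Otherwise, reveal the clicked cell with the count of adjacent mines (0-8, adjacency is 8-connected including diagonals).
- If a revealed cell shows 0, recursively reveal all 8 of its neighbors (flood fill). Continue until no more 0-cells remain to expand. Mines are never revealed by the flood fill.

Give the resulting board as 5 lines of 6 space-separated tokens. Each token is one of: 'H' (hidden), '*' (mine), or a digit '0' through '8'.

H H H H H H
H H H H H H
H H H 2 H H
H H H H H H
H H H H H H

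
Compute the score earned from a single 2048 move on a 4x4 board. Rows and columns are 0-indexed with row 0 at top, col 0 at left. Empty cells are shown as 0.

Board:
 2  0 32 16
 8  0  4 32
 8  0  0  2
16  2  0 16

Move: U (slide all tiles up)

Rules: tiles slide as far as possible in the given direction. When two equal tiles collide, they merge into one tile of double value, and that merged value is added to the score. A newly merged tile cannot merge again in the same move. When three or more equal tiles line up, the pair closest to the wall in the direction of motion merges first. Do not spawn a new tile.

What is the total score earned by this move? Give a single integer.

Slide up:
col 0: [2, 8, 8, 16] -> [2, 16, 16, 0]  score +16 (running 16)
col 1: [0, 0, 0, 2] -> [2, 0, 0, 0]  score +0 (running 16)
col 2: [32, 4, 0, 0] -> [32, 4, 0, 0]  score +0 (running 16)
col 3: [16, 32, 2, 16] -> [16, 32, 2, 16]  score +0 (running 16)
Board after move:
 2  2 32 16
16  0  4 32
16  0  0  2
 0  0  0 16

Answer: 16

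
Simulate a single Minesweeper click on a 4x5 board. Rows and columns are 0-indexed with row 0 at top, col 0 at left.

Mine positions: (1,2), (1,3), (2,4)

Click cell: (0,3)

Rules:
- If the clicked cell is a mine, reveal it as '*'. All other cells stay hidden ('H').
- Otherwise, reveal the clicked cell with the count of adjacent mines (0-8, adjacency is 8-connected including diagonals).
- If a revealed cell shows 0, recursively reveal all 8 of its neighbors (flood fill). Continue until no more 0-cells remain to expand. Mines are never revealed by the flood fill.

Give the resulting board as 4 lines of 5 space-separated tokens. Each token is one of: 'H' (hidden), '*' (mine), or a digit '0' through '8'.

H H H 2 H
H H H H H
H H H H H
H H H H H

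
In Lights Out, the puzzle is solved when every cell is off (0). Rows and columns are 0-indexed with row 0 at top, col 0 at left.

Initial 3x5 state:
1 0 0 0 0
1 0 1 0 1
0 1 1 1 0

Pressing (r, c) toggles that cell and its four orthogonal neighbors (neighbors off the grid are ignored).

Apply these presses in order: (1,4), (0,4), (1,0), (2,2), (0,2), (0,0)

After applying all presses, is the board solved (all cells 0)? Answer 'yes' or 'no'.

Answer: no

Derivation:
After press 1 at (1,4):
1 0 0 0 1
1 0 1 1 0
0 1 1 1 1

After press 2 at (0,4):
1 0 0 1 0
1 0 1 1 1
0 1 1 1 1

After press 3 at (1,0):
0 0 0 1 0
0 1 1 1 1
1 1 1 1 1

After press 4 at (2,2):
0 0 0 1 0
0 1 0 1 1
1 0 0 0 1

After press 5 at (0,2):
0 1 1 0 0
0 1 1 1 1
1 0 0 0 1

After press 6 at (0,0):
1 0 1 0 0
1 1 1 1 1
1 0 0 0 1

Lights still on: 9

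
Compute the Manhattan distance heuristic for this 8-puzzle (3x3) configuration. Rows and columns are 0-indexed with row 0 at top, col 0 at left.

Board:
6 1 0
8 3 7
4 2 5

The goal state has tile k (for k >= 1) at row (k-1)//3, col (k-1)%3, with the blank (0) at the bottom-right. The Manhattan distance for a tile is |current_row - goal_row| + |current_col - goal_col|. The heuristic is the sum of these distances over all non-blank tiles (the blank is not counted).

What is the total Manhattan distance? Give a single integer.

Tile 6: at (0,0), goal (1,2), distance |0-1|+|0-2| = 3
Tile 1: at (0,1), goal (0,0), distance |0-0|+|1-0| = 1
Tile 8: at (1,0), goal (2,1), distance |1-2|+|0-1| = 2
Tile 3: at (1,1), goal (0,2), distance |1-0|+|1-2| = 2
Tile 7: at (1,2), goal (2,0), distance |1-2|+|2-0| = 3
Tile 4: at (2,0), goal (1,0), distance |2-1|+|0-0| = 1
Tile 2: at (2,1), goal (0,1), distance |2-0|+|1-1| = 2
Tile 5: at (2,2), goal (1,1), distance |2-1|+|2-1| = 2
Sum: 3 + 1 + 2 + 2 + 3 + 1 + 2 + 2 = 16

Answer: 16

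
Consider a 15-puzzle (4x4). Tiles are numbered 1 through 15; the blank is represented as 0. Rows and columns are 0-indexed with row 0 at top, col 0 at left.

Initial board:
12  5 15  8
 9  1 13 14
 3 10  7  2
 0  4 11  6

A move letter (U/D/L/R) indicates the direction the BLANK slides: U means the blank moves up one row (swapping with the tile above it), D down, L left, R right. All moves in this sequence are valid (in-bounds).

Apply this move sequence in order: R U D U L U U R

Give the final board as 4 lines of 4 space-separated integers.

Answer:  5  0 15  8
12  1 13 14
 9  3  7  2
 4 10 11  6

Derivation:
After move 1 (R):
12  5 15  8
 9  1 13 14
 3 10  7  2
 4  0 11  6

After move 2 (U):
12  5 15  8
 9  1 13 14
 3  0  7  2
 4 10 11  6

After move 3 (D):
12  5 15  8
 9  1 13 14
 3 10  7  2
 4  0 11  6

After move 4 (U):
12  5 15  8
 9  1 13 14
 3  0  7  2
 4 10 11  6

After move 5 (L):
12  5 15  8
 9  1 13 14
 0  3  7  2
 4 10 11  6

After move 6 (U):
12  5 15  8
 0  1 13 14
 9  3  7  2
 4 10 11  6

After move 7 (U):
 0  5 15  8
12  1 13 14
 9  3  7  2
 4 10 11  6

After move 8 (R):
 5  0 15  8
12  1 13 14
 9  3  7  2
 4 10 11  6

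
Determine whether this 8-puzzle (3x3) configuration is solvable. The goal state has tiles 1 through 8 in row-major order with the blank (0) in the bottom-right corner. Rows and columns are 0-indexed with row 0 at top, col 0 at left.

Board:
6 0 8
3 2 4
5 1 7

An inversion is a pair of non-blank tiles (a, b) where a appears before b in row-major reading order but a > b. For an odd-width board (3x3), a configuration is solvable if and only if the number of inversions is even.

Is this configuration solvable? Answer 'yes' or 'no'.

Inversions (pairs i<j in row-major order where tile[i] > tile[j] > 0): 16
16 is even, so the puzzle is solvable.

Answer: yes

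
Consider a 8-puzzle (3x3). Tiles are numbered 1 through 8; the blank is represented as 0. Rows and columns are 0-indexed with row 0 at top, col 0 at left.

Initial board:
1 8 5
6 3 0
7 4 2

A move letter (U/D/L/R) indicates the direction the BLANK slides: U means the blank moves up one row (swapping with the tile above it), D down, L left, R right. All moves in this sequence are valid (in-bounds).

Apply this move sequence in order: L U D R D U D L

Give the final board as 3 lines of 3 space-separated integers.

Answer: 1 8 5
6 3 2
7 0 4

Derivation:
After move 1 (L):
1 8 5
6 0 3
7 4 2

After move 2 (U):
1 0 5
6 8 3
7 4 2

After move 3 (D):
1 8 5
6 0 3
7 4 2

After move 4 (R):
1 8 5
6 3 0
7 4 2

After move 5 (D):
1 8 5
6 3 2
7 4 0

After move 6 (U):
1 8 5
6 3 0
7 4 2

After move 7 (D):
1 8 5
6 3 2
7 4 0

After move 8 (L):
1 8 5
6 3 2
7 0 4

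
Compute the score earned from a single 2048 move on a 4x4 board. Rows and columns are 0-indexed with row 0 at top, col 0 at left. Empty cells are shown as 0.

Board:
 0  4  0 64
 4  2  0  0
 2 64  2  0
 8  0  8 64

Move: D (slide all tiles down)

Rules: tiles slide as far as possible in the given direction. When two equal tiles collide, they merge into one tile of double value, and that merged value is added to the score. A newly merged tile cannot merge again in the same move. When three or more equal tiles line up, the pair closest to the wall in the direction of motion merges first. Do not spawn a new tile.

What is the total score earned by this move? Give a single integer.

Answer: 128

Derivation:
Slide down:
col 0: [0, 4, 2, 8] -> [0, 4, 2, 8]  score +0 (running 0)
col 1: [4, 2, 64, 0] -> [0, 4, 2, 64]  score +0 (running 0)
col 2: [0, 0, 2, 8] -> [0, 0, 2, 8]  score +0 (running 0)
col 3: [64, 0, 0, 64] -> [0, 0, 0, 128]  score +128 (running 128)
Board after move:
  0   0   0   0
  4   4   0   0
  2   2   2   0
  8  64   8 128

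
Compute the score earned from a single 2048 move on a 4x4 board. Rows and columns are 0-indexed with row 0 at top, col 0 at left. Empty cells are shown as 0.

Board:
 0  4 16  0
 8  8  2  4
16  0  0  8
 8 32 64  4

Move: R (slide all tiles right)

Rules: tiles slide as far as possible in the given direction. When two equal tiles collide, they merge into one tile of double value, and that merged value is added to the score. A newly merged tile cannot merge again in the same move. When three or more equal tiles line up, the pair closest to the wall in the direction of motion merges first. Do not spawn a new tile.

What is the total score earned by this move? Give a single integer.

Slide right:
row 0: [0, 4, 16, 0] -> [0, 0, 4, 16]  score +0 (running 0)
row 1: [8, 8, 2, 4] -> [0, 16, 2, 4]  score +16 (running 16)
row 2: [16, 0, 0, 8] -> [0, 0, 16, 8]  score +0 (running 16)
row 3: [8, 32, 64, 4] -> [8, 32, 64, 4]  score +0 (running 16)
Board after move:
 0  0  4 16
 0 16  2  4
 0  0 16  8
 8 32 64  4

Answer: 16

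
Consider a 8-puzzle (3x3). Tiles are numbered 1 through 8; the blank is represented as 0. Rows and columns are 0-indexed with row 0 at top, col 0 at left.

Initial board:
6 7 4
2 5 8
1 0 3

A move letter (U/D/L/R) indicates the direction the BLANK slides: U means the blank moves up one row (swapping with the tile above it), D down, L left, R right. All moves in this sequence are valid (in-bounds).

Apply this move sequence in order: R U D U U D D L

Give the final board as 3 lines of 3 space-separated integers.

After move 1 (R):
6 7 4
2 5 8
1 3 0

After move 2 (U):
6 7 4
2 5 0
1 3 8

After move 3 (D):
6 7 4
2 5 8
1 3 0

After move 4 (U):
6 7 4
2 5 0
1 3 8

After move 5 (U):
6 7 0
2 5 4
1 3 8

After move 6 (D):
6 7 4
2 5 0
1 3 8

After move 7 (D):
6 7 4
2 5 8
1 3 0

After move 8 (L):
6 7 4
2 5 8
1 0 3

Answer: 6 7 4
2 5 8
1 0 3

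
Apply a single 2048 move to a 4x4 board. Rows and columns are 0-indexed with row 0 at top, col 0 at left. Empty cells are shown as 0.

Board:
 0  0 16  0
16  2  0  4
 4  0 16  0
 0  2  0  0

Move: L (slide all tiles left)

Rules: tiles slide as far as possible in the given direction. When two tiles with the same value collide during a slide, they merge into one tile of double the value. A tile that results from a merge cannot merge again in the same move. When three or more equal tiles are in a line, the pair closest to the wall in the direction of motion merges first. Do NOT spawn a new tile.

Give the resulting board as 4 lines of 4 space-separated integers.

Slide left:
row 0: [0, 0, 16, 0] -> [16, 0, 0, 0]
row 1: [16, 2, 0, 4] -> [16, 2, 4, 0]
row 2: [4, 0, 16, 0] -> [4, 16, 0, 0]
row 3: [0, 2, 0, 0] -> [2, 0, 0, 0]

Answer: 16  0  0  0
16  2  4  0
 4 16  0  0
 2  0  0  0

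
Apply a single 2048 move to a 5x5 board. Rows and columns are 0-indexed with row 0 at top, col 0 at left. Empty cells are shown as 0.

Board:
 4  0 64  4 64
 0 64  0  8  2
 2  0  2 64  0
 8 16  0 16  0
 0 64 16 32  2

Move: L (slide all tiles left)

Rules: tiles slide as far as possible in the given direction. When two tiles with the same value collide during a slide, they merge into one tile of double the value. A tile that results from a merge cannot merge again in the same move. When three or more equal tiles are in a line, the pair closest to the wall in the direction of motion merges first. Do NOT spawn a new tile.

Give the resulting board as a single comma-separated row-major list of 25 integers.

Answer: 4, 64, 4, 64, 0, 64, 8, 2, 0, 0, 4, 64, 0, 0, 0, 8, 32, 0, 0, 0, 64, 16, 32, 2, 0

Derivation:
Slide left:
row 0: [4, 0, 64, 4, 64] -> [4, 64, 4, 64, 0]
row 1: [0, 64, 0, 8, 2] -> [64, 8, 2, 0, 0]
row 2: [2, 0, 2, 64, 0] -> [4, 64, 0, 0, 0]
row 3: [8, 16, 0, 16, 0] -> [8, 32, 0, 0, 0]
row 4: [0, 64, 16, 32, 2] -> [64, 16, 32, 2, 0]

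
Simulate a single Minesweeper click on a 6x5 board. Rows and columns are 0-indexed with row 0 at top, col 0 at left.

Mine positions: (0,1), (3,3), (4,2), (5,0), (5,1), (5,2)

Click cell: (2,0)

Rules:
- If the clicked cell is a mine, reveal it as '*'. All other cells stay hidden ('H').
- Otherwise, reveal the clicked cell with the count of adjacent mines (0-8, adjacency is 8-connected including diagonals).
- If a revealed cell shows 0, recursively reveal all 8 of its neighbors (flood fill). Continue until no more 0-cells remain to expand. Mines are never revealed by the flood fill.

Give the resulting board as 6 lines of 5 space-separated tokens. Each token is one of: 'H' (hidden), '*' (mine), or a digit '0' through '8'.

H H H H H
1 1 1 H H
0 0 1 H H
0 1 2 H H
2 4 H H H
H H H H H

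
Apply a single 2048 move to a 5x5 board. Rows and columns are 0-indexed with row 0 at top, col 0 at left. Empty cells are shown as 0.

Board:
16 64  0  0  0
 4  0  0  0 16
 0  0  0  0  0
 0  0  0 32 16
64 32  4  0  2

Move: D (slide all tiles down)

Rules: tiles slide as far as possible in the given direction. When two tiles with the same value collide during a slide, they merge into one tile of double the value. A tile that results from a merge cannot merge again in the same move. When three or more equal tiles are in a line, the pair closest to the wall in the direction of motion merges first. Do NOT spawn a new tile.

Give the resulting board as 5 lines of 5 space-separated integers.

Answer:  0  0  0  0  0
 0  0  0  0  0
16  0  0  0  0
 4 64  0  0 32
64 32  4 32  2

Derivation:
Slide down:
col 0: [16, 4, 0, 0, 64] -> [0, 0, 16, 4, 64]
col 1: [64, 0, 0, 0, 32] -> [0, 0, 0, 64, 32]
col 2: [0, 0, 0, 0, 4] -> [0, 0, 0, 0, 4]
col 3: [0, 0, 0, 32, 0] -> [0, 0, 0, 0, 32]
col 4: [0, 16, 0, 16, 2] -> [0, 0, 0, 32, 2]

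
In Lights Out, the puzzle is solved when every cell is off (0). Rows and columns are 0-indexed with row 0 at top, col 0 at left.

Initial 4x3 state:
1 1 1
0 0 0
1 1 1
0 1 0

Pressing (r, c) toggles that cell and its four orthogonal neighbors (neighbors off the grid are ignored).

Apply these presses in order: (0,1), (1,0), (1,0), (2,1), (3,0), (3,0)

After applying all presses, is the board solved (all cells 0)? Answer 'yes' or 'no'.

After press 1 at (0,1):
0 0 0
0 1 0
1 1 1
0 1 0

After press 2 at (1,0):
1 0 0
1 0 0
0 1 1
0 1 0

After press 3 at (1,0):
0 0 0
0 1 0
1 1 1
0 1 0

After press 4 at (2,1):
0 0 0
0 0 0
0 0 0
0 0 0

After press 5 at (3,0):
0 0 0
0 0 0
1 0 0
1 1 0

After press 6 at (3,0):
0 0 0
0 0 0
0 0 0
0 0 0

Lights still on: 0

Answer: yes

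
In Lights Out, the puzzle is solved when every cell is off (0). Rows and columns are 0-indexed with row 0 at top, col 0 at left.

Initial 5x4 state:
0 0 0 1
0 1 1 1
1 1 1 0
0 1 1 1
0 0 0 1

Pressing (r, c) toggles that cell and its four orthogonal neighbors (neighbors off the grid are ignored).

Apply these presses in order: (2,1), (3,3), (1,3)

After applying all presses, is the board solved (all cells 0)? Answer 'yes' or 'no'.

Answer: yes

Derivation:
After press 1 at (2,1):
0 0 0 1
0 0 1 1
0 0 0 0
0 0 1 1
0 0 0 1

After press 2 at (3,3):
0 0 0 1
0 0 1 1
0 0 0 1
0 0 0 0
0 0 0 0

After press 3 at (1,3):
0 0 0 0
0 0 0 0
0 0 0 0
0 0 0 0
0 0 0 0

Lights still on: 0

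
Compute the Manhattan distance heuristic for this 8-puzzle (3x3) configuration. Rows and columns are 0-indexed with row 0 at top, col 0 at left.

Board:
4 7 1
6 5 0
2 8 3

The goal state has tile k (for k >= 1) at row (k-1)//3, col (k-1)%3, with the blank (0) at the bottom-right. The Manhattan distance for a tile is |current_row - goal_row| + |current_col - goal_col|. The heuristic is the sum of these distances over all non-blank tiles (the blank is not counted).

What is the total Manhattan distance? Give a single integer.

Answer: 13

Derivation:
Tile 4: at (0,0), goal (1,0), distance |0-1|+|0-0| = 1
Tile 7: at (0,1), goal (2,0), distance |0-2|+|1-0| = 3
Tile 1: at (0,2), goal (0,0), distance |0-0|+|2-0| = 2
Tile 6: at (1,0), goal (1,2), distance |1-1|+|0-2| = 2
Tile 5: at (1,1), goal (1,1), distance |1-1|+|1-1| = 0
Tile 2: at (2,0), goal (0,1), distance |2-0|+|0-1| = 3
Tile 8: at (2,1), goal (2,1), distance |2-2|+|1-1| = 0
Tile 3: at (2,2), goal (0,2), distance |2-0|+|2-2| = 2
Sum: 1 + 3 + 2 + 2 + 0 + 3 + 0 + 2 = 13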